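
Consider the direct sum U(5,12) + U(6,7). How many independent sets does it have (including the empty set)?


For a direct sum, |I(M1+M2)| = |I(M1)| * |I(M2)|.
|I(U(5,12))| = sum C(12,k) for k=0..5 = 1586.
|I(U(6,7))| = sum C(7,k) for k=0..6 = 127.
Total = 1586 * 127 = 201422.

201422


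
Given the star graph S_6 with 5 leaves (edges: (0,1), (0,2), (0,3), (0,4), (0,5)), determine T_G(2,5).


A star on 6 vertices is a tree with 5 edges.
T(x,y) = x^(5) for any tree.
T(2,5) = 2^5 = 32.

32


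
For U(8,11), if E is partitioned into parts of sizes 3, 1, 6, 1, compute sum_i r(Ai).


r(Ai) = min(|Ai|, 8) for each part.
Sum = min(3,8) + min(1,8) + min(6,8) + min(1,8)
    = 3 + 1 + 6 + 1
    = 11.

11


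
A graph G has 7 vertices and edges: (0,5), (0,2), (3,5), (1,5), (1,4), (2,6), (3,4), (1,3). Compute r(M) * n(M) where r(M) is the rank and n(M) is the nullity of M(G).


r(M) = |V| - c = 7 - 1 = 6.
nullity = |E| - r(M) = 8 - 6 = 2.
Product = 6 * 2 = 12.

12


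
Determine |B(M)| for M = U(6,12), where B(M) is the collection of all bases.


Bases of U(6,12) are all 6-element subsets of the 12-element ground set.
Number of bases = C(12,6).
(12 choose 6) = 924.

924


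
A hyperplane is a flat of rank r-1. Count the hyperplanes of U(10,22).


Hyperplanes of U(10,22) are flats of rank 9.
In a uniform matroid, these are exactly the (9)-element subsets.
Count = C(22,9) = 22! / (9! * 13!) = 497420.

497420


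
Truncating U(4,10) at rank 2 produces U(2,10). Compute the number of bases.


Truncating U(4,10) to rank 2 gives U(2,10).
Bases of U(2,10) are all 2-element subsets of 10 elements.
Number of bases = C(10,2) = 10! / (2! * 8!) = 45.

45


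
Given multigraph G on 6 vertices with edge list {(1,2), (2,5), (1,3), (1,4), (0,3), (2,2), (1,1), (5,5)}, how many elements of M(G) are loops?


In a graphic matroid, a loop is a self-loop edge (u,u) with rank 0.
Examining all 8 edges for self-loops...
Self-loops found: (2,2), (1,1), (5,5)
Number of loops = 3.

3


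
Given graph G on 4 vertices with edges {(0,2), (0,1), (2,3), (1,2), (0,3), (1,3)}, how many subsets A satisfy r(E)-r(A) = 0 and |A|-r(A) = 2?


R(x,y) = sum over A in 2^E of x^(r(E)-r(A)) * y^(|A|-r(A)).
G has 4 vertices, 6 edges. r(E) = 3.
Enumerate all 2^6 = 64 subsets.
Count subsets with r(E)-r(A)=0 and |A|-r(A)=2: 6.

6


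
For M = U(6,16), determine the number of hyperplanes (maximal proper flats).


Hyperplanes of U(6,16) are flats of rank 5.
In a uniform matroid, these are exactly the (5)-element subsets.
Count = C(16,5) = 4368.

4368


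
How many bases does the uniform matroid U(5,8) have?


Bases of U(5,8) are all 5-element subsets of the 8-element ground set.
Number of bases = C(8,5).
C(8,5) = 56.

56


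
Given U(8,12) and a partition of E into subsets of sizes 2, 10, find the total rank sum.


r(Ai) = min(|Ai|, 8) for each part.
Sum = min(2,8) + min(10,8)
    = 2 + 8
    = 10.

10


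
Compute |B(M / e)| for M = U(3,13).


Contracting e from U(3,13) gives U(2,12).
Bases of U(2,12) = C(12,2) = 12! / (2! * 10!) = 66.

66


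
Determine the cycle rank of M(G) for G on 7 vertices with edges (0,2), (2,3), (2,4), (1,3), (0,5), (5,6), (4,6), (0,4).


Cycle rank (nullity) = |E| - r(M) = |E| - (|V| - c).
|E| = 8, |V| = 7, c = 1.
Nullity = 8 - (7 - 1) = 8 - 6 = 2.

2


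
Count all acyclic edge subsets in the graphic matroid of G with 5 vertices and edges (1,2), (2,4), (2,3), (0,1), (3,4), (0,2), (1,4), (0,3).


An independent set in a graphic matroid is an acyclic edge subset.
G has 5 vertices and 8 edges.
Enumerate all 2^8 = 256 subsets, checking for acyclicity.
Total independent sets = 134.

134


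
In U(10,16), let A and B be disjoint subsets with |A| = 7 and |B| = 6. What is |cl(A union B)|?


|A union B| = 7 + 6 = 13 (disjoint).
In U(10,16), cl(S) = S if |S| < 10, else cl(S) = E.
Since 13 >= 10, cl(A union B) = E.
|cl(A union B)| = 16.

16


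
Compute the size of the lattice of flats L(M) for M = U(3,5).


Flats of U(3,5): every subset of size < 3 is a flat, plus E itself.
Count = C(5,0) + C(5,1) + C(5,2) + 1
     = 1 + 5 + 10 + 1
     = 17.

17


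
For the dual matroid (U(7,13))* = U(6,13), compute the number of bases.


The dual of U(r,n) is U(n-r, n) = U(6,13).
Bases of U(6,13) are all (6)-element subsets.
|B(M*)| = C(13,6) = 13! / (6! * 7!) = 1716.

1716


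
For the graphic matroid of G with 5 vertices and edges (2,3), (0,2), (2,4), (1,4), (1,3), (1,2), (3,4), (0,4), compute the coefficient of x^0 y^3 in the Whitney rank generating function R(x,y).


R(x,y) = sum over A in 2^E of x^(r(E)-r(A)) * y^(|A|-r(A)).
G has 5 vertices, 8 edges. r(E) = 4.
Enumerate all 2^8 = 256 subsets.
Count subsets with r(E)-r(A)=0 and |A|-r(A)=3: 8.

8


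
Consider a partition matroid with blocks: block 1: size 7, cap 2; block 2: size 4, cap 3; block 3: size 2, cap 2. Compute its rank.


Rank of a partition matroid = sum of min(|Si|, ci) for each block.
= min(7,2) + min(4,3) + min(2,2)
= 2 + 3 + 2
= 7.

7


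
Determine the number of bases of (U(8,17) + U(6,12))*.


(M1+M2)* = M1* + M2*.
M1* = U(9,17), bases: C(17,9) = 24310.
M2* = U(6,12), bases: C(12,6) = 924.
|B(M*)| = 24310 * 924 = 22462440.

22462440


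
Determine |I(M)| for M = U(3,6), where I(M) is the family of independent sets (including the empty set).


Independent sets of U(3,6) are all subsets of size <= 3.
Count = C(6,0) + C(6,1) + C(6,2) + C(6,3)
     = 1 + 6 + 15 + 20
     = 42.

42


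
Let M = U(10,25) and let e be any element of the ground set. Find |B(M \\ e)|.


Deleting e from U(10,25) gives U(10,24) since n > r.
Bases of U(10,24) = C(24,10) = 24! / (10! * 14!) = 1961256.

1961256


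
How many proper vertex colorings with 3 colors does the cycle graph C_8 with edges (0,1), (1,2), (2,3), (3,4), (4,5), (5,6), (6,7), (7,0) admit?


P(C_8, k) = (k-1)^8 + (-1)^8*(k-1).
P(3) = (2)^8 + 2
= 256 + 2 = 258.

258


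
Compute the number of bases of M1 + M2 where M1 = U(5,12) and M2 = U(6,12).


Bases of a direct sum M1 + M2: |B| = |B(M1)| * |B(M2)|.
|B(U(5,12))| = C(12,5) = 792.
|B(U(6,12))| = C(12,6) = 924.
Total bases = 792 * 924 = 731808.

731808


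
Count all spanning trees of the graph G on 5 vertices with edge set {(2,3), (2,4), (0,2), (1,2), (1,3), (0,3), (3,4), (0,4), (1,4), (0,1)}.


By Kirchhoff's matrix tree theorem, the number of spanning trees equals
the determinant of any cofactor of the Laplacian matrix L.
G has 5 vertices and 10 edges.
Computing the (4 x 4) cofactor determinant gives 125.

125


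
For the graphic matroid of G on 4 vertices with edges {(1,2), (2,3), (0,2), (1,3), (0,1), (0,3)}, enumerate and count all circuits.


A circuit in a graphic matroid = edge set of a simple cycle.
G has 4 vertices and 6 edges.
Enumerating all minimal edge subsets forming cycles...
Total circuits found: 7.

7


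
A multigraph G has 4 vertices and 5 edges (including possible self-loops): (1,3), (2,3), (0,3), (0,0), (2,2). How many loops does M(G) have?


In a graphic matroid, a loop is a self-loop edge (u,u) with rank 0.
Examining all 5 edges for self-loops...
Self-loops found: (0,0), (2,2)
Number of loops = 2.

2


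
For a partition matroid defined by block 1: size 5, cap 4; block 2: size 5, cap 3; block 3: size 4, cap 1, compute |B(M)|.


A basis picks exactly ci elements from block i.
Number of bases = product of C(|Si|, ci).
= C(5,4) * C(5,3) * C(4,1)
= 5 * 10 * 4
= 200.

200


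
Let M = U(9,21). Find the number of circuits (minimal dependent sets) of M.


In U(9,21), circuits are the (10)-element subsets.
Any set of 10 elements is dependent, and removing any one element gives
an independent set of size 9, so it is a minimal dependent set.
Number of circuits = C(21,10) = 352716.

352716


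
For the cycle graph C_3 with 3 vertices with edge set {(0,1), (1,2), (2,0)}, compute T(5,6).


T(C_3; x,y) = x + x^2 + ... + x^(2) + y.
T(5,6) = 5^1 + 5^2 + 6
= 5 + 25 + 6
= 36.

36


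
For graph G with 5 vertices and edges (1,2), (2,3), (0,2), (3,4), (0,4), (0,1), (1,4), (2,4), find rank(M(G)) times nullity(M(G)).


r(M) = |V| - c = 5 - 1 = 4.
nullity = |E| - r(M) = 8 - 4 = 4.
Product = 4 * 4 = 16.

16


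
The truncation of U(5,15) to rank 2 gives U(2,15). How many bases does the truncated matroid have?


Truncating U(5,15) to rank 2 gives U(2,15).
Bases of U(2,15) are all 2-element subsets of 15 elements.
Number of bases = C(15,2) = (15 * 14) / (1 * 2) = 105.

105


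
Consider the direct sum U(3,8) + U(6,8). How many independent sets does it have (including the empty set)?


For a direct sum, |I(M1+M2)| = |I(M1)| * |I(M2)|.
|I(U(3,8))| = sum C(8,k) for k=0..3 = 93.
|I(U(6,8))| = sum C(8,k) for k=0..6 = 247.
Total = 93 * 247 = 22971.

22971


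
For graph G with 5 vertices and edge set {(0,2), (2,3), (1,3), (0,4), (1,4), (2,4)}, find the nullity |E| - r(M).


Cycle rank (nullity) = |E| - r(M) = |E| - (|V| - c).
|E| = 6, |V| = 5, c = 1.
Nullity = 6 - (5 - 1) = 6 - 4 = 2.

2


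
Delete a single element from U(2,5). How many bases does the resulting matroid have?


Deleting e from U(2,5) gives U(2,4) since n > r.
Bases of U(2,4) = (4 choose 2) = 6.

6


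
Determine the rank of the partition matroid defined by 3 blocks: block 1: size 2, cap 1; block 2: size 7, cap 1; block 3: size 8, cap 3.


Rank of a partition matroid = sum of min(|Si|, ci) for each block.
= min(2,1) + min(7,1) + min(8,3)
= 1 + 1 + 3
= 5.

5


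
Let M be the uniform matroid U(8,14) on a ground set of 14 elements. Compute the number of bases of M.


Bases of U(8,14) are all 8-element subsets of the 14-element ground set.
Number of bases = C(14,8).
C(14,8) = 14! / (8! * 6!) = 3003.

3003


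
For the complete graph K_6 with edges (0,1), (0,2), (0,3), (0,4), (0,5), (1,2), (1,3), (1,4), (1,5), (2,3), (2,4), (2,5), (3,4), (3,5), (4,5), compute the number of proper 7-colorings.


P(K_6, k) = k(k-1)(k-2)...(k-5).
P(7) = (7) * (6) * (5) * (4) * (3) * (2) = 5040.

5040


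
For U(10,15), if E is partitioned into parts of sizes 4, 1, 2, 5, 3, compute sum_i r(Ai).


r(Ai) = min(|Ai|, 10) for each part.
Sum = min(4,10) + min(1,10) + min(2,10) + min(5,10) + min(3,10)
    = 4 + 1 + 2 + 5 + 3
    = 15.

15


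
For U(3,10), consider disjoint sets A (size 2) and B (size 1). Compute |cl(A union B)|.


|A union B| = 2 + 1 = 3 (disjoint).
In U(3,10), cl(S) = S if |S| < 3, else cl(S) = E.
Since 3 >= 3, cl(A union B) = E.
|cl(A union B)| = 10.

10


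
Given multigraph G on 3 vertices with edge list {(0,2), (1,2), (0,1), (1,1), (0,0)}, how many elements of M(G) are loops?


In a graphic matroid, a loop is a self-loop edge (u,u) with rank 0.
Examining all 5 edges for self-loops...
Self-loops found: (1,1), (0,0)
Number of loops = 2.

2


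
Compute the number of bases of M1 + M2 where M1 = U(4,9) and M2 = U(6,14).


Bases of a direct sum M1 + M2: |B| = |B(M1)| * |B(M2)|.
|B(U(4,9))| = C(9,4) = 126.
|B(U(6,14))| = C(14,6) = 3003.
Total bases = 126 * 3003 = 378378.

378378


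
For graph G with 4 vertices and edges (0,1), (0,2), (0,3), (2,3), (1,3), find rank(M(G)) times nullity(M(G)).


r(M) = |V| - c = 4 - 1 = 3.
nullity = |E| - r(M) = 5 - 3 = 2.
Product = 3 * 2 = 6.

6


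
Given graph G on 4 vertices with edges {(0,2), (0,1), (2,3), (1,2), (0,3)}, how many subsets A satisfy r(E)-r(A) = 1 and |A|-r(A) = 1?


R(x,y) = sum over A in 2^E of x^(r(E)-r(A)) * y^(|A|-r(A)).
G has 4 vertices, 5 edges. r(E) = 3.
Enumerate all 2^5 = 32 subsets.
Count subsets with r(E)-r(A)=1 and |A|-r(A)=1: 2.

2


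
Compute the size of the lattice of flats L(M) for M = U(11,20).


Flats of U(11,20): every subset of size < 11 is a flat, plus E itself.
Count = C(20,0) + C(20,1) + C(20,2) + C(20,3) + C(20,4) + C(20,5) + C(20,6) + C(20,7) + C(20,8) + C(20,9) + C(20,10) + 1
     = 1 + 20 + 190 + 1140 + 4845 + 15504 + 38760 + 77520 + 125970 + 167960 + 184756 + 1
     = 616667.

616667


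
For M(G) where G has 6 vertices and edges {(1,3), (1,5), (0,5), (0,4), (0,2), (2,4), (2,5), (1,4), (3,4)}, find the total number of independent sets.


An independent set in a graphic matroid is an acyclic edge subset.
G has 6 vertices and 9 edges.
Enumerate all 2^9 = 512 subsets, checking for acyclicity.
Total independent sets = 296.

296


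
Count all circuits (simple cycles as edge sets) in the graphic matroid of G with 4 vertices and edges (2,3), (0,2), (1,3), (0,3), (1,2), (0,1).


A circuit in a graphic matroid = edge set of a simple cycle.
G has 4 vertices and 6 edges.
Enumerating all minimal edge subsets forming cycles...
Total circuits found: 7.

7


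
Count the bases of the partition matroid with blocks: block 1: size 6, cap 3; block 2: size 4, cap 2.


A basis picks exactly ci elements from block i.
Number of bases = product of C(|Si|, ci).
= C(6,3) * C(4,2)
= 20 * 6
= 120.

120


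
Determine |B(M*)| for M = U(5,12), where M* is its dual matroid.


The dual of U(r,n) is U(n-r, n) = U(7,12).
Bases of U(7,12) are all (7)-element subsets.
|B(M*)| = (12 choose 7) = 792.

792


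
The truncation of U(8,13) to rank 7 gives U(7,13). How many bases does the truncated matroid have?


Truncating U(8,13) to rank 7 gives U(7,13).
Bases of U(7,13) are all 7-element subsets of 13 elements.
Number of bases = C(13,7) = 1716.

1716


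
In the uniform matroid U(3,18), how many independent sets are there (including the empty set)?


Independent sets of U(3,18) are all subsets of size <= 3.
Count = (18 choose 0) + (18 choose 1) + (18 choose 2) + (18 choose 3)
     = 1 + 18 + 153 + 816
     = 988.

988


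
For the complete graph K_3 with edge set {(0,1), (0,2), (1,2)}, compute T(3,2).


T(K_3; x,y) = x^2 + x + y.
T(3,2) = 9 + 3 + 2 = 14.

14


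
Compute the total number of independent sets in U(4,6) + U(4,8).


For a direct sum, |I(M1+M2)| = |I(M1)| * |I(M2)|.
|I(U(4,6))| = sum C(6,k) for k=0..4 = 57.
|I(U(4,8))| = sum C(8,k) for k=0..4 = 163.
Total = 57 * 163 = 9291.

9291


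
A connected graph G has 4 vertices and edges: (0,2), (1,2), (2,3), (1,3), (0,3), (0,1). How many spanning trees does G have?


By Kirchhoff's matrix tree theorem, the number of spanning trees equals
the determinant of any cofactor of the Laplacian matrix L.
G has 4 vertices and 6 edges.
Computing the (3 x 3) cofactor determinant gives 16.

16


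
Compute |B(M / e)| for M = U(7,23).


Contracting e from U(7,23) gives U(6,22).
Bases of U(6,22) = (22 choose 6) = 74613.

74613


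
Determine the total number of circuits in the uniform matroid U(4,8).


In U(4,8), circuits are the (5)-element subsets.
Any set of 5 elements is dependent, and removing any one element gives
an independent set of size 4, so it is a minimal dependent set.
Number of circuits = C(8,5) = 56.

56


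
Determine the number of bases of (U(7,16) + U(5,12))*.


(M1+M2)* = M1* + M2*.
M1* = U(9,16), bases: C(16,9) = 11440.
M2* = U(7,12), bases: C(12,7) = 792.
|B(M*)| = 11440 * 792 = 9060480.

9060480


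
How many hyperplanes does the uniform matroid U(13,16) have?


Hyperplanes of U(13,16) are flats of rank 12.
In a uniform matroid, these are exactly the (12)-element subsets.
Count = (16 choose 12) = 1820.

1820


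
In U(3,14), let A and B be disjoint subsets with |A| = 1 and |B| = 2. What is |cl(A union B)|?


|A union B| = 1 + 2 = 3 (disjoint).
In U(3,14), cl(S) = S if |S| < 3, else cl(S) = E.
Since 3 >= 3, cl(A union B) = E.
|cl(A union B)| = 14.

14


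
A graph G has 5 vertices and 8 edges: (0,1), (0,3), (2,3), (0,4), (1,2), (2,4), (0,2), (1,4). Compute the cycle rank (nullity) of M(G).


Cycle rank (nullity) = |E| - r(M) = |E| - (|V| - c).
|E| = 8, |V| = 5, c = 1.
Nullity = 8 - (5 - 1) = 8 - 4 = 4.

4


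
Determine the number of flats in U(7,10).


Flats of U(7,10): every subset of size < 7 is a flat, plus E itself.
Count = (10 choose 0) + (10 choose 1) + (10 choose 2) + (10 choose 3) + (10 choose 4) + (10 choose 5) + (10 choose 6) + 1
     = 1 + 10 + 45 + 120 + 210 + 252 + 210 + 1
     = 849.

849


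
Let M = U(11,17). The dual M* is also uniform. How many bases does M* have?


The dual of U(r,n) is U(n-r, n) = U(6,17).
Bases of U(6,17) are all (6)-element subsets.
|B(M*)| = (17 choose 6) = 12376.

12376


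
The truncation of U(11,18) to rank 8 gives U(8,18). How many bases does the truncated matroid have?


Truncating U(11,18) to rank 8 gives U(8,18).
Bases of U(8,18) are all 8-element subsets of 18 elements.
Number of bases = (18 choose 8) = 43758.

43758


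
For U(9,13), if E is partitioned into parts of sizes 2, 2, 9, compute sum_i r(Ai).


r(Ai) = min(|Ai|, 9) for each part.
Sum = min(2,9) + min(2,9) + min(9,9)
    = 2 + 2 + 9
    = 13.

13


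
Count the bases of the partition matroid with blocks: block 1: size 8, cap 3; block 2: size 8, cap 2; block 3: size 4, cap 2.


A basis picks exactly ci elements from block i.
Number of bases = product of C(|Si|, ci).
= C(8,3) * C(8,2) * C(4,2)
= 56 * 28 * 6
= 9408.

9408


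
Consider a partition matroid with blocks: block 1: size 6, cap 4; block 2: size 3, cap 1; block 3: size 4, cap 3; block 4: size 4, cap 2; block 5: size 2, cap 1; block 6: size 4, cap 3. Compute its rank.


Rank of a partition matroid = sum of min(|Si|, ci) for each block.
= min(6,4) + min(3,1) + min(4,3) + min(4,2) + min(2,1) + min(4,3)
= 4 + 1 + 3 + 2 + 1 + 3
= 14.

14


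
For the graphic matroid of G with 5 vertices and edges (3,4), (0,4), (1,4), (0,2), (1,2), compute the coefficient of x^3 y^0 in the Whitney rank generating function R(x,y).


R(x,y) = sum over A in 2^E of x^(r(E)-r(A)) * y^(|A|-r(A)).
G has 5 vertices, 5 edges. r(E) = 4.
Enumerate all 2^5 = 32 subsets.
Count subsets with r(E)-r(A)=3 and |A|-r(A)=0: 5.

5


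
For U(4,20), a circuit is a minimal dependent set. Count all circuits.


In U(4,20), circuits are the (5)-element subsets.
Any set of 5 elements is dependent, and removing any one element gives
an independent set of size 4, so it is a minimal dependent set.
Number of circuits = (20 choose 5) = 15504.

15504


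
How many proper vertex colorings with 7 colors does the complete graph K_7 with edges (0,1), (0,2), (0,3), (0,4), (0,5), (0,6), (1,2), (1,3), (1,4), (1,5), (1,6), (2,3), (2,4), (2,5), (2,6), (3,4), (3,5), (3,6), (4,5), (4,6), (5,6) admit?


P(K_7, k) = k(k-1)(k-2)...(k-6).
P(7) = (7) * (6) * (5) * (4) * (3) * (2) * (1) = 5040.

5040


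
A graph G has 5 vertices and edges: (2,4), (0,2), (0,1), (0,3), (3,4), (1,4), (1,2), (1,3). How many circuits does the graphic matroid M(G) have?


A circuit in a graphic matroid = edge set of a simple cycle.
G has 5 vertices and 8 edges.
Enumerating all minimal edge subsets forming cycles...
Total circuits found: 13.

13


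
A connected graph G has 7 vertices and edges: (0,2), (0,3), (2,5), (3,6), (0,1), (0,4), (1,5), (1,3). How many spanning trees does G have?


By Kirchhoff's matrix tree theorem, the number of spanning trees equals
the determinant of any cofactor of the Laplacian matrix L.
G has 7 vertices and 8 edges.
Computing the (6 x 6) cofactor determinant gives 11.

11


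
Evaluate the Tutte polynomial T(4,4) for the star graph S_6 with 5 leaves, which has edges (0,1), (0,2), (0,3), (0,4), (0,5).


A star on 6 vertices is a tree with 5 edges.
T(x,y) = x^(5) for any tree.
T(4,4) = 4^5 = 1024.

1024


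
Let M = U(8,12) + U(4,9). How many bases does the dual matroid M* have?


(M1+M2)* = M1* + M2*.
M1* = U(4,12), bases: C(12,4) = 495.
M2* = U(5,9), bases: C(9,5) = 126.
|B(M*)| = 495 * 126 = 62370.

62370


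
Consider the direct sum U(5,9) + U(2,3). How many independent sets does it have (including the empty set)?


For a direct sum, |I(M1+M2)| = |I(M1)| * |I(M2)|.
|I(U(5,9))| = sum C(9,k) for k=0..5 = 382.
|I(U(2,3))| = sum C(3,k) for k=0..2 = 7.
Total = 382 * 7 = 2674.

2674


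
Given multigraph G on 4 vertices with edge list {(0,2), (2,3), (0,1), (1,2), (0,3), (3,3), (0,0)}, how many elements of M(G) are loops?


In a graphic matroid, a loop is a self-loop edge (u,u) with rank 0.
Examining all 7 edges for self-loops...
Self-loops found: (3,3), (0,0)
Number of loops = 2.

2


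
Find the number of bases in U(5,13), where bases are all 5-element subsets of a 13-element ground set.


Bases of U(5,13) are all 5-element subsets of the 13-element ground set.
Number of bases = C(13,5).
C(13,5) = 13! / (5! * 8!) = 1287.

1287


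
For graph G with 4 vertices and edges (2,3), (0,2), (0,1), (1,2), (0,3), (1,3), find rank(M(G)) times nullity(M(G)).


r(M) = |V| - c = 4 - 1 = 3.
nullity = |E| - r(M) = 6 - 3 = 3.
Product = 3 * 3 = 9.

9


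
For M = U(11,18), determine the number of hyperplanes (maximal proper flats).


Hyperplanes of U(11,18) are flats of rank 10.
In a uniform matroid, these are exactly the (10)-element subsets.
Count = C(18,10) = 18! / (10! * 8!) = 43758.

43758


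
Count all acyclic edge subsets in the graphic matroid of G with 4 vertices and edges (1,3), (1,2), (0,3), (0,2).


An independent set in a graphic matroid is an acyclic edge subset.
G has 4 vertices and 4 edges.
Enumerate all 2^4 = 16 subsets, checking for acyclicity.
Total independent sets = 15.

15


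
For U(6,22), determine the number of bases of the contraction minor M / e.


Contracting e from U(6,22) gives U(5,21).
Bases of U(5,21) = (21 choose 5) = 20349.

20349


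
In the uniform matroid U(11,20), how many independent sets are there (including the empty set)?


Independent sets of U(11,20) are all subsets of size <= 11.
Count = (20 choose 0) + (20 choose 1) + (20 choose 2) + (20 choose 3) + (20 choose 4) + (20 choose 5) + (20 choose 6) + (20 choose 7) + (20 choose 8) + (20 choose 9) + (20 choose 10) + (20 choose 11)
     = 1 + 20 + 190 + 1140 + 4845 + 15504 + 38760 + 77520 + 125970 + 167960 + 184756 + 167960
     = 784626.

784626


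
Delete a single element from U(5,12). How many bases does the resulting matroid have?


Deleting e from U(5,12) gives U(5,11) since n > r.
Bases of U(5,11) = C(11,5) = 462.

462


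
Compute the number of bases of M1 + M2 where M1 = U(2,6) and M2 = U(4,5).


Bases of a direct sum M1 + M2: |B| = |B(M1)| * |B(M2)|.
|B(U(2,6))| = C(6,2) = 15.
|B(U(4,5))| = C(5,4) = 5.
Total bases = 15 * 5 = 75.

75


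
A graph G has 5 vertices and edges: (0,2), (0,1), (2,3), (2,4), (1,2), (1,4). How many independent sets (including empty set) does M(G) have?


An independent set in a graphic matroid is an acyclic edge subset.
G has 5 vertices and 6 edges.
Enumerate all 2^6 = 64 subsets, checking for acyclicity.
Total independent sets = 48.

48


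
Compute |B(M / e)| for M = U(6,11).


Contracting e from U(6,11) gives U(5,10).
Bases of U(5,10) = (10 choose 5) = 252.

252


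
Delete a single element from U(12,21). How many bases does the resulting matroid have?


Deleting e from U(12,21) gives U(12,20) since n > r.
Bases of U(12,20) = C(20,12) = 125970.

125970


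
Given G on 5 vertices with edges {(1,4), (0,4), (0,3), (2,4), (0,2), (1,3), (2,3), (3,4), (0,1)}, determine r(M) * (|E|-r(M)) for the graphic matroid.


r(M) = |V| - c = 5 - 1 = 4.
nullity = |E| - r(M) = 9 - 4 = 5.
Product = 4 * 5 = 20.

20


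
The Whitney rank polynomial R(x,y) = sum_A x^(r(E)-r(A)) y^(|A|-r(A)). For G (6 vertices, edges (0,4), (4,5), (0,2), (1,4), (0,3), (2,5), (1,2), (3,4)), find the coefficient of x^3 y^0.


R(x,y) = sum over A in 2^E of x^(r(E)-r(A)) * y^(|A|-r(A)).
G has 6 vertices, 8 edges. r(E) = 5.
Enumerate all 2^8 = 256 subsets.
Count subsets with r(E)-r(A)=3 and |A|-r(A)=0: 28.

28


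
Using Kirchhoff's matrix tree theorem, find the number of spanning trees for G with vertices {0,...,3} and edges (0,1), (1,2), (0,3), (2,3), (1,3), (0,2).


By Kirchhoff's matrix tree theorem, the number of spanning trees equals
the determinant of any cofactor of the Laplacian matrix L.
G has 4 vertices and 6 edges.
Computing the (3 x 3) cofactor determinant gives 16.

16


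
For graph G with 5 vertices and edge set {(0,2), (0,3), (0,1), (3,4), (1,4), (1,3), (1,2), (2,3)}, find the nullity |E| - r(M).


Cycle rank (nullity) = |E| - r(M) = |E| - (|V| - c).
|E| = 8, |V| = 5, c = 1.
Nullity = 8 - (5 - 1) = 8 - 4 = 4.

4


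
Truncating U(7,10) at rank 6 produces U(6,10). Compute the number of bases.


Truncating U(7,10) to rank 6 gives U(6,10).
Bases of U(6,10) are all 6-element subsets of 10 elements.
Number of bases = (10 choose 6) = 210.

210


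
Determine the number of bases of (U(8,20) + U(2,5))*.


(M1+M2)* = M1* + M2*.
M1* = U(12,20), bases: C(20,12) = 125970.
M2* = U(3,5), bases: C(5,3) = 10.
|B(M*)| = 125970 * 10 = 1259700.

1259700


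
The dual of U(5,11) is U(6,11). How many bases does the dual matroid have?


The dual of U(r,n) is U(n-r, n) = U(6,11).
Bases of U(6,11) are all (6)-element subsets.
|B(M*)| = (11 choose 6) = 462.

462


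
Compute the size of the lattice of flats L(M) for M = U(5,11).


Flats of U(5,11): every subset of size < 5 is a flat, plus E itself.
Count = C(11,0) + C(11,1) + C(11,2) + C(11,3) + C(11,4) + 1
     = 1 + 11 + 55 + 165 + 330 + 1
     = 563.

563


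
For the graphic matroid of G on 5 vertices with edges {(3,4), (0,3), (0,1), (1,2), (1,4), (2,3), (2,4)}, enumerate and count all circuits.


A circuit in a graphic matroid = edge set of a simple cycle.
G has 5 vertices and 7 edges.
Enumerating all minimal edge subsets forming cycles...
Total circuits found: 7.

7


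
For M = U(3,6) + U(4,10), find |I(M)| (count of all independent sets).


For a direct sum, |I(M1+M2)| = |I(M1)| * |I(M2)|.
|I(U(3,6))| = sum C(6,k) for k=0..3 = 42.
|I(U(4,10))| = sum C(10,k) for k=0..4 = 386.
Total = 42 * 386 = 16212.

16212


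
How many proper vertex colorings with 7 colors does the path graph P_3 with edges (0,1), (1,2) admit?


P(P_3, k) = k * (k-1)^(2).
P(7) = 7 * 6^2 = 7 * 36 = 252.

252


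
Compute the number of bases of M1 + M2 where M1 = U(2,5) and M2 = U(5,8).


Bases of a direct sum M1 + M2: |B| = |B(M1)| * |B(M2)|.
|B(U(2,5))| = C(5,2) = 10.
|B(U(5,8))| = C(8,5) = 56.
Total bases = 10 * 56 = 560.

560


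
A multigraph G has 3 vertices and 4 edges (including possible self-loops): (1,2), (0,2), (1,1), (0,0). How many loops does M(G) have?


In a graphic matroid, a loop is a self-loop edge (u,u) with rank 0.
Examining all 4 edges for self-loops...
Self-loops found: (1,1), (0,0)
Number of loops = 2.

2


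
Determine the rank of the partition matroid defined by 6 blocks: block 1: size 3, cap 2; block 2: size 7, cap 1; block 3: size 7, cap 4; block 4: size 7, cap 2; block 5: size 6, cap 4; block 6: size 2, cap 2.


Rank of a partition matroid = sum of min(|Si|, ci) for each block.
= min(3,2) + min(7,1) + min(7,4) + min(7,2) + min(6,4) + min(2,2)
= 2 + 1 + 4 + 2 + 4 + 2
= 15.

15


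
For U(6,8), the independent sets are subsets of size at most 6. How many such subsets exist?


Independent sets of U(6,8) are all subsets of size <= 6.
Count = C(8,0) + C(8,1) + C(8,2) + C(8,3) + C(8,4) + C(8,5) + C(8,6)
     = 1 + 8 + 28 + 56 + 70 + 56 + 28
     = 247.

247


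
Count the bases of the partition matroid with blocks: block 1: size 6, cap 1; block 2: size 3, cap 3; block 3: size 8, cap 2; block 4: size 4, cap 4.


A basis picks exactly ci elements from block i.
Number of bases = product of C(|Si|, ci).
= C(6,1) * C(3,3) * C(8,2) * C(4,4)
= 6 * 1 * 28 * 1
= 168.

168


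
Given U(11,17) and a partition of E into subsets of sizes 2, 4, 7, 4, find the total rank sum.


r(Ai) = min(|Ai|, 11) for each part.
Sum = min(2,11) + min(4,11) + min(7,11) + min(4,11)
    = 2 + 4 + 7 + 4
    = 17.

17


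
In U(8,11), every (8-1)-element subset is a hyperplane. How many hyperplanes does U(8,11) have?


Hyperplanes of U(8,11) are flats of rank 7.
In a uniform matroid, these are exactly the (7)-element subsets.
Count = C(11,7) = 330.

330


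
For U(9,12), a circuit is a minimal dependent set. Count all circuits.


In U(9,12), circuits are the (10)-element subsets.
Any set of 10 elements is dependent, and removing any one element gives
an independent set of size 9, so it is a minimal dependent set.
Number of circuits = (12 choose 10) = 66.

66


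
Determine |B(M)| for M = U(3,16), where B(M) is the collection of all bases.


Bases of U(3,16) are all 3-element subsets of the 16-element ground set.
Number of bases = C(16,3).
(16 choose 3) = 560.

560


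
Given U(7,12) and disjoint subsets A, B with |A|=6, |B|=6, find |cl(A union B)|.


|A union B| = 6 + 6 = 12 (disjoint).
In U(7,12), cl(S) = S if |S| < 7, else cl(S) = E.
Since 12 >= 7, cl(A union B) = E.
|cl(A union B)| = 12.

12


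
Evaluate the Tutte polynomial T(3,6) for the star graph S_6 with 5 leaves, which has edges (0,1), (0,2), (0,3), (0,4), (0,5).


A star on 6 vertices is a tree with 5 edges.
T(x,y) = x^(5) for any tree.
T(3,6) = 3^5 = 243.

243


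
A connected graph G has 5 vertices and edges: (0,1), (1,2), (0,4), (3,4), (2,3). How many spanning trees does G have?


By Kirchhoff's matrix tree theorem, the number of spanning trees equals
the determinant of any cofactor of the Laplacian matrix L.
G has 5 vertices and 5 edges.
Computing the (4 x 4) cofactor determinant gives 5.

5


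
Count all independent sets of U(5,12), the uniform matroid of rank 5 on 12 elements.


Independent sets of U(5,12) are all subsets of size <= 5.
Count = (12 choose 0) + (12 choose 1) + (12 choose 2) + (12 choose 3) + (12 choose 4) + (12 choose 5)
     = 1 + 12 + 66 + 220 + 495 + 792
     = 1586.

1586


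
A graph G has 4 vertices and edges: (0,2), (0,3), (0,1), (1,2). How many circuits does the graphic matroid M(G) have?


A circuit in a graphic matroid = edge set of a simple cycle.
G has 4 vertices and 4 edges.
Enumerating all minimal edge subsets forming cycles...
Total circuits found: 1.

1


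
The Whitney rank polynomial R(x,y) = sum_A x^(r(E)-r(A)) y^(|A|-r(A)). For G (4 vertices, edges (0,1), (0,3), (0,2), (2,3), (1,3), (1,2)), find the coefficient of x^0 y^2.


R(x,y) = sum over A in 2^E of x^(r(E)-r(A)) * y^(|A|-r(A)).
G has 4 vertices, 6 edges. r(E) = 3.
Enumerate all 2^6 = 64 subsets.
Count subsets with r(E)-r(A)=0 and |A|-r(A)=2: 6.

6


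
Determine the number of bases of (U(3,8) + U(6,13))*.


(M1+M2)* = M1* + M2*.
M1* = U(5,8), bases: C(8,5) = 56.
M2* = U(7,13), bases: C(13,7) = 1716.
|B(M*)| = 56 * 1716 = 96096.

96096


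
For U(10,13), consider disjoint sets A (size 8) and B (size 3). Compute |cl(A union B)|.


|A union B| = 8 + 3 = 11 (disjoint).
In U(10,13), cl(S) = S if |S| < 10, else cl(S) = E.
Since 11 >= 10, cl(A union B) = E.
|cl(A union B)| = 13.

13


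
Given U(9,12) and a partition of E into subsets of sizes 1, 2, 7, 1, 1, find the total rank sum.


r(Ai) = min(|Ai|, 9) for each part.
Sum = min(1,9) + min(2,9) + min(7,9) + min(1,9) + min(1,9)
    = 1 + 2 + 7 + 1 + 1
    = 12.

12


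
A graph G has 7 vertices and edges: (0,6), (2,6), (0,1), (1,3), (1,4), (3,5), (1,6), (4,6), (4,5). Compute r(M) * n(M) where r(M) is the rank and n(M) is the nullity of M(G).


r(M) = |V| - c = 7 - 1 = 6.
nullity = |E| - r(M) = 9 - 6 = 3.
Product = 6 * 3 = 18.

18


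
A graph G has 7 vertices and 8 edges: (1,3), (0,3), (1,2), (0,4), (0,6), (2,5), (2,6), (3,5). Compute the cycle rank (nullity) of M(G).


Cycle rank (nullity) = |E| - r(M) = |E| - (|V| - c).
|E| = 8, |V| = 7, c = 1.
Nullity = 8 - (7 - 1) = 8 - 6 = 2.

2


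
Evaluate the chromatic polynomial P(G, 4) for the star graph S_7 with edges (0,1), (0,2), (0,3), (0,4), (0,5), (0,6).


P(tree, k) = k * (k-1)^(6) for any tree on 7 vertices.
P(4) = 4 * 3^6 = 4 * 729 = 2916.

2916


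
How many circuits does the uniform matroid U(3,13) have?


In U(3,13), circuits are the (4)-element subsets.
Any set of 4 elements is dependent, and removing any one element gives
an independent set of size 3, so it is a minimal dependent set.
Number of circuits = C(13,4) = 13! / (4! * 9!) = 715.

715


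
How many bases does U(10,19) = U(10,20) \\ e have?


Deleting e from U(10,20) gives U(10,19) since n > r.
Bases of U(10,19) = C(19,10) = 92378.

92378


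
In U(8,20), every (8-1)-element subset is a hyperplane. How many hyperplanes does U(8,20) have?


Hyperplanes of U(8,20) are flats of rank 7.
In a uniform matroid, these are exactly the (7)-element subsets.
Count = (20 choose 7) = 77520.

77520


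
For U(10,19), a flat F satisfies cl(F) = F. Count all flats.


Flats of U(10,19): every subset of size < 10 is a flat, plus E itself.
Count = C(19,0) + C(19,1) + C(19,2) + C(19,3) + C(19,4) + C(19,5) + C(19,6) + C(19,7) + C(19,8) + C(19,9) + 1
     = 1 + 19 + 171 + 969 + 3876 + 11628 + 27132 + 50388 + 75582 + 92378 + 1
     = 262145.

262145


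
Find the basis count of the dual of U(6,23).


The dual of U(r,n) is U(n-r, n) = U(17,23).
Bases of U(17,23) are all (17)-element subsets.
|B(M*)| = (23 choose 17) = 100947.

100947


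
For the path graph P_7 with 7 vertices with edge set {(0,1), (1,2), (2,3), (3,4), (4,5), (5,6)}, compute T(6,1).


A path on 7 vertices is a tree with 6 edges.
T(x,y) = x^(6) for any tree.
T(6,1) = 6^6 = 46656.

46656


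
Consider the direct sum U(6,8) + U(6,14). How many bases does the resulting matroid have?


Bases of a direct sum M1 + M2: |B| = |B(M1)| * |B(M2)|.
|B(U(6,8))| = C(8,6) = 28.
|B(U(6,14))| = C(14,6) = 3003.
Total bases = 28 * 3003 = 84084.

84084


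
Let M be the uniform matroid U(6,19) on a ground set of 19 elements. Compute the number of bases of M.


Bases of U(6,19) are all 6-element subsets of the 19-element ground set.
Number of bases = C(19,6).
(19 choose 6) = 27132.

27132


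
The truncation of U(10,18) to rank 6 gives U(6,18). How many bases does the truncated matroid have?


Truncating U(10,18) to rank 6 gives U(6,18).
Bases of U(6,18) are all 6-element subsets of 18 elements.
Number of bases = C(18,6) = 18! / (6! * 12!) = 18564.

18564


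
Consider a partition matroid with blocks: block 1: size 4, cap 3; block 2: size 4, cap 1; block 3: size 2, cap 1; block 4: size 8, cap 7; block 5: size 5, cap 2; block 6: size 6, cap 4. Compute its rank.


Rank of a partition matroid = sum of min(|Si|, ci) for each block.
= min(4,3) + min(4,1) + min(2,1) + min(8,7) + min(5,2) + min(6,4)
= 3 + 1 + 1 + 7 + 2 + 4
= 18.

18


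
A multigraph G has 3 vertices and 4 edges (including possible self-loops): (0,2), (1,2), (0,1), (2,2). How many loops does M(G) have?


In a graphic matroid, a loop is a self-loop edge (u,u) with rank 0.
Examining all 4 edges for self-loops...
Self-loops found: (2,2)
Number of loops = 1.

1


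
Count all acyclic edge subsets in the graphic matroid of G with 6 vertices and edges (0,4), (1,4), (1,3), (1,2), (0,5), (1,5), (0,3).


An independent set in a graphic matroid is an acyclic edge subset.
G has 6 vertices and 7 edges.
Enumerate all 2^7 = 128 subsets, checking for acyclicity.
Total independent sets = 108.

108


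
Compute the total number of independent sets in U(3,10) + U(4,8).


For a direct sum, |I(M1+M2)| = |I(M1)| * |I(M2)|.
|I(U(3,10))| = sum C(10,k) for k=0..3 = 176.
|I(U(4,8))| = sum C(8,k) for k=0..4 = 163.
Total = 176 * 163 = 28688.

28688


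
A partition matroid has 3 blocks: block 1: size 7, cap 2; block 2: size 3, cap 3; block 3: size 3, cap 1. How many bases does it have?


A basis picks exactly ci elements from block i.
Number of bases = product of C(|Si|, ci).
= C(7,2) * C(3,3) * C(3,1)
= 21 * 1 * 3
= 63.

63


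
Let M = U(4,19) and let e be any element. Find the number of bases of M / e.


Contracting e from U(4,19) gives U(3,18).
Bases of U(3,18) = C(18,3) = (18 * 17 * 16) / (1 * 2 * 3) = 816.

816


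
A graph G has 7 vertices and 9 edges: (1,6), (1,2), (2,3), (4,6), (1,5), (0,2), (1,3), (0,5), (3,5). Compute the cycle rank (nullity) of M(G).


Cycle rank (nullity) = |E| - r(M) = |E| - (|V| - c).
|E| = 9, |V| = 7, c = 1.
Nullity = 9 - (7 - 1) = 9 - 6 = 3.

3


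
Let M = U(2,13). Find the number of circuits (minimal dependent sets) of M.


In U(2,13), circuits are the (3)-element subsets.
Any set of 3 elements is dependent, and removing any one element gives
an independent set of size 2, so it is a minimal dependent set.
Number of circuits = C(13,3) = 13! / (3! * 10!) = 286.

286


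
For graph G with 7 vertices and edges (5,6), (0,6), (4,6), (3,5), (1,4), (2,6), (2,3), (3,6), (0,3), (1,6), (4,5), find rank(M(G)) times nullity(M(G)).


r(M) = |V| - c = 7 - 1 = 6.
nullity = |E| - r(M) = 11 - 6 = 5.
Product = 6 * 5 = 30.

30


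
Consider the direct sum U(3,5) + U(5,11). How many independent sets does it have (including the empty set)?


For a direct sum, |I(M1+M2)| = |I(M1)| * |I(M2)|.
|I(U(3,5))| = sum C(5,k) for k=0..3 = 26.
|I(U(5,11))| = sum C(11,k) for k=0..5 = 1024.
Total = 26 * 1024 = 26624.

26624


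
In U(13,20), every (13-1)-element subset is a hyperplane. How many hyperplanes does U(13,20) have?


Hyperplanes of U(13,20) are flats of rank 12.
In a uniform matroid, these are exactly the (12)-element subsets.
Count = C(20,12) = 125970.

125970


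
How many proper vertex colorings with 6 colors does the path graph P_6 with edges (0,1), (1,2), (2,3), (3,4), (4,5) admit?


P(P_6, k) = k * (k-1)^(5).
P(6) = 6 * 5^5 = 6 * 3125 = 18750.

18750


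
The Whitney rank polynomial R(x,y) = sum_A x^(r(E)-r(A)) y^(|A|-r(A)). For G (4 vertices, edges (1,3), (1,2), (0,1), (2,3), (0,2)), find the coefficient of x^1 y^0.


R(x,y) = sum over A in 2^E of x^(r(E)-r(A)) * y^(|A|-r(A)).
G has 4 vertices, 5 edges. r(E) = 3.
Enumerate all 2^5 = 32 subsets.
Count subsets with r(E)-r(A)=1 and |A|-r(A)=0: 10.

10


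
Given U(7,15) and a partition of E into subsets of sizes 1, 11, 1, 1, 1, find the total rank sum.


r(Ai) = min(|Ai|, 7) for each part.
Sum = min(1,7) + min(11,7) + min(1,7) + min(1,7) + min(1,7)
    = 1 + 7 + 1 + 1 + 1
    = 11.

11


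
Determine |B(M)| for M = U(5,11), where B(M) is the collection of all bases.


Bases of U(5,11) are all 5-element subsets of the 11-element ground set.
Number of bases = C(11,5).
C(11,5) = 462.

462


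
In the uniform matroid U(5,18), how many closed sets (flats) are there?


Flats of U(5,18): every subset of size < 5 is a flat, plus E itself.
Count = C(18,0) + C(18,1) + C(18,2) + C(18,3) + C(18,4) + 1
     = 1 + 18 + 153 + 816 + 3060 + 1
     = 4049.

4049


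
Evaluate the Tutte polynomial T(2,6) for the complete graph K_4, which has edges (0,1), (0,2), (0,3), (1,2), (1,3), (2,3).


T(K_4; x,y) = x^3 + 3x^2 + 4xy + 2x + y^3 + 3y^2 + 2y.
Substituting x=2, y=6:
= 8 + 12 + 48 + 4 + 216 + 108 + 12
= 408.

408


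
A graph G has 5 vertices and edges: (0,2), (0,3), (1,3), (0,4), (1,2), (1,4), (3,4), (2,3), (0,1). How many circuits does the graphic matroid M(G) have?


A circuit in a graphic matroid = edge set of a simple cycle.
G has 5 vertices and 9 edges.
Enumerating all minimal edge subsets forming cycles...
Total circuits found: 22.

22


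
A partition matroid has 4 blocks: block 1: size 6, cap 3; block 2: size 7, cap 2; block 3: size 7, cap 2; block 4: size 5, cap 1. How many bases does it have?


A basis picks exactly ci elements from block i.
Number of bases = product of C(|Si|, ci).
= C(6,3) * C(7,2) * C(7,2) * C(5,1)
= 20 * 21 * 21 * 5
= 44100.

44100


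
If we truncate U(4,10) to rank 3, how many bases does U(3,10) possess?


Truncating U(4,10) to rank 3 gives U(3,10).
Bases of U(3,10) are all 3-element subsets of 10 elements.
Number of bases = C(10,3) = (10 * 9 * 8) / (1 * 2 * 3) = 120.

120


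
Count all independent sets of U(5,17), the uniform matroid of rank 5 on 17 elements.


Independent sets of U(5,17) are all subsets of size <= 5.
Count = C(17,0) + C(17,1) + C(17,2) + C(17,3) + C(17,4) + C(17,5)
     = 1 + 17 + 136 + 680 + 2380 + 6188
     = 9402.

9402
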